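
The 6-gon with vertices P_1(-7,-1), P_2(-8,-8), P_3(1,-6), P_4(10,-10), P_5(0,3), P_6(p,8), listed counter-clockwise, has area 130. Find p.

Write out the shoelace sum; only the two edges meeting at P_6 involve p:
2·Area = [(0·8 − p·3) + (p·(-1) − (-7)·8)] + 184
       = -4·p + 240 = 260
⇒ p = -5.

-5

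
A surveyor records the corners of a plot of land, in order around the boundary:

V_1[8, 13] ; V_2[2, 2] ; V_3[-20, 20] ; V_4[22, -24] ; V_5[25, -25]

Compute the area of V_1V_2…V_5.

Apply Gauss's area formula: 2A = Σ (x_i·y_{i+1} − x_{i+1}·y_i), indices taken mod 5.
V_1→V_2: (8)(2) − (2)(13) = -10
V_2→V_3: (2)(20) − (-20)(2) = 80
V_3→V_4: (-20)(-24) − (22)(20) = 40
V_4→V_5: (22)(-25) − (25)(-24) = 50
V_5→V_1: (25)(13) − (8)(-25) = 525
Σ = 685
Area = |Σ|/2 = 342.5.

342.5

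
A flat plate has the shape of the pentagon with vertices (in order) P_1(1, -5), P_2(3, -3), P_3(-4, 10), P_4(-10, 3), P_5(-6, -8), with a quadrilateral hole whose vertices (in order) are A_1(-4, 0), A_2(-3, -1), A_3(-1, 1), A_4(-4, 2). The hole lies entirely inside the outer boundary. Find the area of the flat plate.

Outer boundary:
Apply the surveyor's formula: 2A = Σ (x_i·y_{i+1} − x_{i+1}·y_i), indices taken mod 5.
Σ = (12) + (18) + (88) + (98) + (38) = 254
Area = |Σ|/2 = 127.
Hole:
Cross-terms: 4, -4, 2, 8  ⇒  Σ = 10
Area = |Σ|/2 = 5.
Net area = 127 − 5 = 122.

122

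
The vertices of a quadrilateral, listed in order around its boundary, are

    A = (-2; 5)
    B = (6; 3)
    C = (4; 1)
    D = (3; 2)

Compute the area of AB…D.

Σ = (-36) + (-6) + (5) + (19) = -18
Area = |Σ|/2 = 9.

9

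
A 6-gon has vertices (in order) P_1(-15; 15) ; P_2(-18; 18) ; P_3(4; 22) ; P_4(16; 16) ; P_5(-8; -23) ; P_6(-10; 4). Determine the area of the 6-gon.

674

Cross-terms: 0, -468, -288, -240, -262, -90  ⇒  Σ = -1348
Area = |Σ|/2 = 674.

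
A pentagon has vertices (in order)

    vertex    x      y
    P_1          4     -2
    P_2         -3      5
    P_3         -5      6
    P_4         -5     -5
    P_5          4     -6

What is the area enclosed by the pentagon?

71

Apply the surveyor's formula: 2A = Σ (x_i·y_{i+1} − x_{i+1}·y_i), indices taken mod 5.
P_1→P_2: (4)(5) − (-3)(-2) = 14
P_2→P_3: (-3)(6) − (-5)(5) = 7
P_3→P_4: (-5)(-5) − (-5)(6) = 55
P_4→P_5: (-5)(-6) − (4)(-5) = 50
P_5→P_1: (4)(-2) − (4)(-6) = 16
Σ = 142
Area = |Σ|/2 = 71.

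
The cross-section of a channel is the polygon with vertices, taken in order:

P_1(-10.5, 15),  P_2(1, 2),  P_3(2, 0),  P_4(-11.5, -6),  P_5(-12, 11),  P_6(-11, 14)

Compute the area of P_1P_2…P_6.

157.75

Σ = (-36) + (-4) + (-12) + (-198.5) + (-47) + (-18) = -315.5
Area = |Σ|/2 = 157.75.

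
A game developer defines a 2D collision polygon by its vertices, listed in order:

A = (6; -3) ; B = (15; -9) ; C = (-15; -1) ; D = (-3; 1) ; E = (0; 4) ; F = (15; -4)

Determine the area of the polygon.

Apply the surveyor's formula: 2A = Σ (x_i·y_{i+1} − x_{i+1}·y_i), indices taken mod 6.
A→B: (6)(-9) − (15)(-3) = -9
B→C: (15)(-1) − (-15)(-9) = -150
C→D: (-15)(1) − (-3)(-1) = -18
D→E: (-3)(4) − (0)(1) = -12
E→F: (0)(-4) − (15)(4) = -60
F→A: (15)(-3) − (6)(-4) = -21
Σ = -270
Area = |Σ|/2 = 135.

135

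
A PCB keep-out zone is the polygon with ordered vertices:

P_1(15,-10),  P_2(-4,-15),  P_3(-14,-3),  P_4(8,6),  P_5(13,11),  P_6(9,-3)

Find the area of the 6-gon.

Σ = (-265) + (-198) + (-60) + (10) + (-138) + (-45) = -696
Area = |Σ|/2 = 348.

348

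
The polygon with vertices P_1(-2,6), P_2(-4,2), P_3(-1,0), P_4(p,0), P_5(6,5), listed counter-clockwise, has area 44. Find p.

4

The doubled signed area Σ (x_i y_{i+1} − x_{i+1} y_i) is linear in p.
With p=0 it equals 68; the coefficient of p is 5 (from the two edges through P_4).
So 5·p + 68 = 2·44 = 88 ⇒ p = 4.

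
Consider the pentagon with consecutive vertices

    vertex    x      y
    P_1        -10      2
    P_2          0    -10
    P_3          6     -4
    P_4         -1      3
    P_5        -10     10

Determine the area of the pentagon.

P_1→P_2: (-10)(-10) − (0)(2) = 100
P_2→P_3: (0)(-4) − (6)(-10) = 60
P_3→P_4: (6)(3) − (-1)(-4) = 14
P_4→P_5: (-1)(10) − (-10)(3) = 20
P_5→P_1: (-10)(2) − (-10)(10) = 80
Σ = 274
Area = |Σ|/2 = 137.

137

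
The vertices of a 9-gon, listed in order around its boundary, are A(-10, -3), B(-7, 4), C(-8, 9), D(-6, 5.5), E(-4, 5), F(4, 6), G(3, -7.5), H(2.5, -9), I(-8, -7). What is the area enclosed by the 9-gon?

162.875

Cross-terms: -61, -31, 10, -8, -44, -48, -8.25, -89.5, -46  ⇒  Σ = -325.75
Area = |Σ|/2 = 162.875.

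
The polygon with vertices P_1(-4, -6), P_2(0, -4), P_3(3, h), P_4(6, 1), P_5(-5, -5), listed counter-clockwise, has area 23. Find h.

-5

Write out the shoelace sum; only the two edges meeting at P_3 involve h:
2·Area = [(0·h − 3·(-4)) + (3·1 − 6·h)] + 1
       = -6·h + 16 = 46
⇒ h = -5.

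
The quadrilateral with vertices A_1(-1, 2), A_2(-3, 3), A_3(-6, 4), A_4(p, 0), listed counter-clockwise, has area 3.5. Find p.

1

The doubled signed area Σ (x_i y_{i+1} − x_{i+1} y_i) is linear in p.
With p=0 it equals 9; the coefficient of p is -2 (from the two edges through A_4).
So -2·p + 9 = 2·3.5 = 7 ⇒ p = 1.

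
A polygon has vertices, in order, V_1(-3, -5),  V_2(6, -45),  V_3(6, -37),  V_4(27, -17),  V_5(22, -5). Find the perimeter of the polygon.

116

|V_1V_2| = √((9)² + (-40)²) = √1681 = 41
|V_2V_3| = √((0)² + (8)²) = √64 = 8
|V_3V_4| = √((21)² + (20)²) = √841 = 29
|V_4V_5| = √((-5)² + (12)²) = √169 = 13
|V_5V_1| = √((-25)² + (0)²) = √625 = 25
Perimeter = 41 + 8 + 29 + 13 + 25 = 116.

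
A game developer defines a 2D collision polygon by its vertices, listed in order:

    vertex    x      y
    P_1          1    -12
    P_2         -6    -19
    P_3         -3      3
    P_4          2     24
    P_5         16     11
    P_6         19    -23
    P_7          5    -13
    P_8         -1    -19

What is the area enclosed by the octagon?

Apply the shoelace formula: 2A = Σ (x_i·y_{i+1} − x_{i+1}·y_i), indices taken mod 8.
Σ = (-91) + (-75) + (-78) + (-362) + (-577) + (-132) + (-108) + (31) = -1392
Area = |Σ|/2 = 696.

696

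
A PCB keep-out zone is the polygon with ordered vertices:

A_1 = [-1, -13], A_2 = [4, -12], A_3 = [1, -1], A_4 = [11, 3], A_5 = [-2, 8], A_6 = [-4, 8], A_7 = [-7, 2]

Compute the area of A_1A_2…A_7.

Apply the shoelace (surveyor's) formula: 2A = Σ (x_i·y_{i+1} − x_{i+1}·y_i), indices taken mod 7.
A_1→A_2: (-1)(-12) − (4)(-13) = 64
A_2→A_3: (4)(-1) − (1)(-12) = 8
A_3→A_4: (1)(3) − (11)(-1) = 14
A_4→A_5: (11)(8) − (-2)(3) = 94
A_5→A_6: (-2)(8) − (-4)(8) = 16
A_6→A_7: (-4)(2) − (-7)(8) = 48
A_7→A_1: (-7)(-13) − (-1)(2) = 93
Σ = 337
Area = |Σ|/2 = 168.5.

168.5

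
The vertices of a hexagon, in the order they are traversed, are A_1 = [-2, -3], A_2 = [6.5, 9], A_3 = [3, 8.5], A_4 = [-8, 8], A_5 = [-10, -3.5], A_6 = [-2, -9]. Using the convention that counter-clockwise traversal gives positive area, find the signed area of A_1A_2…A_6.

Apply the shoelace formula: 2A = Σ (x_i·y_{i+1} − x_{i+1}·y_i), indices taken mod 6.
Σ = (1.5) + (28.25) + (92) + (108) + (83) + (-12) = 300.75
Signed area = Σ/2 = 150.375 (positive ⇒ counter-clockwise traversal).

150.375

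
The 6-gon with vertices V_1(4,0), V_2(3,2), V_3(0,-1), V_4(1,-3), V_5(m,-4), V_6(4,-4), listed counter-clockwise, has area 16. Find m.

2

Write out the shoelace sum; only the two edges meeting at V_5 involve m:
2·Area = [(1·(-4) − m·(-3)) + (m·(-4) − 4·(-4))] + 22
       = -1·m + 34 = 32
⇒ m = 2.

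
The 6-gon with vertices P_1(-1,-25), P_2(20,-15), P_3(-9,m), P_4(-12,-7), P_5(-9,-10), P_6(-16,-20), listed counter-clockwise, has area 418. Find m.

-2

Write out the shoelace sum; only the two edges meeting at P_3 involve m:
2·Area = [(20·m − (-9)·(-15)) + ((-9)·(-7) − (-12)·m)] + 972
       = 32·m + 900 = 836
⇒ m = -2.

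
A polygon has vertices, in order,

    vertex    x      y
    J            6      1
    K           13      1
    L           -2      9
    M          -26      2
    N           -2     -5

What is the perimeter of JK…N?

84

|JK| = √((7)² + (0)²) = √49 = 7
|KL| = √((-15)² + (8)²) = √289 = 17
|LM| = √((-24)² + (-7)²) = √625 = 25
|MN| = √((24)² + (-7)²) = √625 = 25
|NJ| = √((8)² + (6)²) = √100 = 10
Perimeter = 7 + 17 + 25 + 25 + 10 = 84.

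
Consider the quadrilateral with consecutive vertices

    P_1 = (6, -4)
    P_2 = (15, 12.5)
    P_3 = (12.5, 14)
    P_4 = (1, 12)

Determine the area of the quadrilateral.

Apply the shoelace (surveyor's) formula: 2A = Σ (x_i·y_{i+1} − x_{i+1}·y_i), indices taken mod 4.
Σ = (135) + (53.75) + (136) + (-76) = 248.75
Area = |Σ|/2 = 124.375.

124.375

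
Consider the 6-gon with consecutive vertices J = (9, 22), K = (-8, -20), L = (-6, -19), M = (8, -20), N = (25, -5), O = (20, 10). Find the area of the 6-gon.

Apply the shoelace (surveyor's) formula: 2A = Σ (x_i·y_{i+1} − x_{i+1}·y_i), indices taken mod 6.
J→K: (9)(-20) − (-8)(22) = -4
K→L: (-8)(-19) − (-6)(-20) = 32
L→M: (-6)(-20) − (8)(-19) = 272
M→N: (8)(-5) − (25)(-20) = 460
N→O: (25)(10) − (20)(-5) = 350
O→J: (20)(22) − (9)(10) = 350
Σ = 1460
Area = |Σ|/2 = 730.

730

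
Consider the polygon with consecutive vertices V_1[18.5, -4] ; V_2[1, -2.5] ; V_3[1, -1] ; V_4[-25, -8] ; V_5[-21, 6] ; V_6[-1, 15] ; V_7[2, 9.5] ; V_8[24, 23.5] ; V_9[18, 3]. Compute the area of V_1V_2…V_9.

Cross-terms: -42.25, 1.5, -33, -318, -309, -39.5, -181, -351, -127.5  ⇒  Σ = -1399.75
Area = |Σ|/2 = 699.875.

699.875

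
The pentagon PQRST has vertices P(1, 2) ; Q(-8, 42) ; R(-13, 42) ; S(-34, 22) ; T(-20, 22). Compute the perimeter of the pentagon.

|PQ| = √((-9)² + (40)²) = √1681 = 41
|QR| = √((-5)² + (0)²) = √25 = 5
|RS| = √((-21)² + (-20)²) = √841 = 29
|ST| = √((14)² + (0)²) = √196 = 14
|TP| = √((21)² + (-20)²) = √841 = 29
Perimeter = 41 + 5 + 29 + 14 + 29 = 118.

118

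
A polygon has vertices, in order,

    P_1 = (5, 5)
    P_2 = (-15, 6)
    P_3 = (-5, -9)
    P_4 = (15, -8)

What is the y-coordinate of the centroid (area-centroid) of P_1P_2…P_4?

-19/12

Apply the shoelace formula. First the cross-terms c_i = x_i·y_{i+1} − x_{i+1}·y_i:
  105, 165, 175, 115  ⇒  2A = 560, A = 280.
Then Σ (y_i + y_{i+1})·c_i = -2660, so ȳ = -2660 / (6·280) = -19/12.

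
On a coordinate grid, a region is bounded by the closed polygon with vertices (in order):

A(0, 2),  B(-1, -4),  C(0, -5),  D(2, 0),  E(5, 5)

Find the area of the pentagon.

18.5

Apply the surveyor's formula: 2A = Σ (x_i·y_{i+1} − x_{i+1}·y_i), indices taken mod 5.
Cross-terms: 2, 5, 10, 10, 10  ⇒  Σ = 37
Area = |Σ|/2 = 18.5.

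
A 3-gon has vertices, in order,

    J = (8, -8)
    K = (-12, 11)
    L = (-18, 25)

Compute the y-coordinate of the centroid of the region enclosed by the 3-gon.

Apply the surveyor's formula. First the cross-terms c_i = x_i·y_{i+1} − x_{i+1}·y_i:
  -8, -102, -56  ⇒  2A = -166, A = -83.
Then Σ (y_i + y_{i+1})·c_i = -4648, so ȳ = -4648 / (6·(-83)) = 28/3.

28/3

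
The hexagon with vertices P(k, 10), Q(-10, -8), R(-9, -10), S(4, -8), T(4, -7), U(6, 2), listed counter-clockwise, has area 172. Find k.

Write out the shoelace sum; only the two edges meeting at P involve k:
2·Area = [(6·10 − k·2) + (k·(-8) − (-10)·10)] + 194
       = -10·k + 354 = 344
⇒ k = 1.

1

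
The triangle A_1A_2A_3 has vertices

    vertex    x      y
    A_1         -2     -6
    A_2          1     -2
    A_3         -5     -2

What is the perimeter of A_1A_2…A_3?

16

|A_1A_2| = √((3)² + (4)²) = √25 = 5
|A_2A_3| = √((-6)² + (0)²) = √36 = 6
|A_3A_1| = √((3)² + (-4)²) = √25 = 5
Perimeter = 5 + 6 + 5 = 16.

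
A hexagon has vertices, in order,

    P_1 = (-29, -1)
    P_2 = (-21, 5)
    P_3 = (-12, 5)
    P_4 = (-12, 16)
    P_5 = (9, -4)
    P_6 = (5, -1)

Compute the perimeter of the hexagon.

98

|P_1P_2| = √((8)² + (6)²) = √100 = 10
|P_2P_3| = √((9)² + (0)²) = √81 = 9
|P_3P_4| = √((0)² + (11)²) = √121 = 11
|P_4P_5| = √((21)² + (-20)²) = √841 = 29
|P_5P_6| = √((-4)² + (3)²) = √25 = 5
|P_6P_1| = √((-34)² + (0)²) = √1156 = 34
Perimeter = 10 + 9 + 11 + 29 + 5 + 34 = 98.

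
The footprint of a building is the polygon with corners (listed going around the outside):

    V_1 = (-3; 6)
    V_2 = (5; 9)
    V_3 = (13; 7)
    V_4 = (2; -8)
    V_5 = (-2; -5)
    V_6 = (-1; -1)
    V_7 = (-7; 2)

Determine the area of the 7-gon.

165.5

Apply the surveyor's formula: 2A = Σ (x_i·y_{i+1} − x_{i+1}·y_i), indices taken mod 7.
Σ = (-57) + (-82) + (-118) + (-26) + (-3) + (-9) + (-36) = -331
Area = |Σ|/2 = 165.5.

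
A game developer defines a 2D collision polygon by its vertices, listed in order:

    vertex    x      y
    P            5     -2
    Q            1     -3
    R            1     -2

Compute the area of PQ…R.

Apply Gauss's area formula: 2A = Σ (x_i·y_{i+1} − x_{i+1}·y_i), indices taken mod 3.
Σ = (-13) + (1) + (8) = -4
Area = |Σ|/2 = 2.

2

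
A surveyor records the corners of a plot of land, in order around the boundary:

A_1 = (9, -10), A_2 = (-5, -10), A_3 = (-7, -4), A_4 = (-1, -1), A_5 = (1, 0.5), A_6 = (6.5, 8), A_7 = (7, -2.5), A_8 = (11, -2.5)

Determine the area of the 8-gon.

165.75

Apply the shoelace (surveyor's) formula: 2A = Σ (x_i·y_{i+1} − x_{i+1}·y_i), indices taken mod 8.
Σ = (-140) + (-50) + (3) + (0.5) + (4.75) + (-72.25) + (10) + (-87.5) = -331.5
Area = |Σ|/2 = 165.75.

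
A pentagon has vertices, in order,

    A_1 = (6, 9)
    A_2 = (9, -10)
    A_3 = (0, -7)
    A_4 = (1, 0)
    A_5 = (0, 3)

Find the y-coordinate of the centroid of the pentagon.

Apply the surveyor's formula. First the cross-terms c_i = x_i·y_{i+1} − x_{i+1}·y_i:
  -141, -63, 7, 3, -18  ⇒  2A = -212, A = -106.
Then Σ (y_i + y_{i+1})·c_i = 956, so ȳ = 956 / (6·(-106)) = -239/159.

-239/159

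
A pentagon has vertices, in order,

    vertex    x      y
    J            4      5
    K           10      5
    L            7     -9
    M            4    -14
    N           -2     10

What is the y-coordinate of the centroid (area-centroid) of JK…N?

-92/85

Apply the shoelace formula. First the cross-terms c_i = x_i·y_{i+1} − x_{i+1}·y_i:
  -30, -125, -62, 12, -50  ⇒  2A = -255, A = -127.5.
Then Σ (y_i + y_{i+1})·c_i = 828, so ȳ = 828 / (6·(-127.5)) = -92/85.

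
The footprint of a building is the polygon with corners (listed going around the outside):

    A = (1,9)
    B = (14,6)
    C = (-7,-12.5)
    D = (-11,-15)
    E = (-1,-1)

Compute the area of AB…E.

Apply the surveyor's formula: 2A = Σ (x_i·y_{i+1} − x_{i+1}·y_i), indices taken mod 5.
Σ = (-120) + (-133) + (-32.5) + (-4) + (-8) = -297.5
Area = |Σ|/2 = 148.75.

148.75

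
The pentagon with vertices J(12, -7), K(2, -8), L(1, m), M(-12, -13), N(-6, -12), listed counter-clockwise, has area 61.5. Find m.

Write out the shoelace sum; only the two edges meeting at L involve m:
2·Area = [(2·m − 1·(-8)) + (1·(-13) − (-12)·m)] + 170
       = 14·m + 165 = 123
⇒ m = -3.

-3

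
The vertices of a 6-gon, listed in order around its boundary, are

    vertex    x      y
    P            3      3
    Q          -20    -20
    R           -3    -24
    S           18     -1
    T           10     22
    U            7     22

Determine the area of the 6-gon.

Apply the shoelace (surveyor's) formula: 2A = Σ (x_i·y_{i+1} − x_{i+1}·y_i), indices taken mod 6.
Σ = (0) + (420) + (435) + (406) + (66) + (-45) = 1282
Area = |Σ|/2 = 641.

641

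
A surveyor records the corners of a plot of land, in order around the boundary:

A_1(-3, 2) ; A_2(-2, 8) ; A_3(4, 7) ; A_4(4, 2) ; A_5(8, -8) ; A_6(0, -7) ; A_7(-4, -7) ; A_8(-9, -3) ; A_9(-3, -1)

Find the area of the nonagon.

A_1→A_2: (-3)(8) − (-2)(2) = -20
A_2→A_3: (-2)(7) − (4)(8) = -46
A_3→A_4: (4)(2) − (4)(7) = -20
A_4→A_5: (4)(-8) − (8)(2) = -48
A_5→A_6: (8)(-7) − (0)(-8) = -56
A_6→A_7: (0)(-7) − (-4)(-7) = -28
A_7→A_8: (-4)(-3) − (-9)(-7) = -51
A_8→A_9: (-9)(-1) − (-3)(-3) = 0
A_9→A_1: (-3)(2) − (-3)(-1) = -9
Σ = -278
Area = |Σ|/2 = 139.

139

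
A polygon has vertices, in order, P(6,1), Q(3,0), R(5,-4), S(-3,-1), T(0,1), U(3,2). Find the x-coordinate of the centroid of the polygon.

238/141

Apply the shoelace formula. First the cross-terms c_i = x_i·y_{i+1} − x_{i+1}·y_i:
  -3, -12, -17, -3, -3, -9  ⇒  2A = -47, A = -23.5.
Then Σ (x_i + x_{i+1})·c_i = -238, so x̄ = -238 / (6·(-23.5)) = 238/141.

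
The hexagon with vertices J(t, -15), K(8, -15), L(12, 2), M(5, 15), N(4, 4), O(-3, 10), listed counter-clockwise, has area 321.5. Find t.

-4

Write out the shoelace sum; only the two edges meeting at J involve t:
2·Area = [((-3)·(-15) − t·10) + (t·(-15) − 8·(-15))] + 378
       = -25·t + 543 = 643
⇒ t = -4.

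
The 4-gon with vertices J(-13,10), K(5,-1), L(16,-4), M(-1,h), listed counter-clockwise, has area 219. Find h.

Write out the shoelace sum; only the two edges meeting at M involve h:
2·Area = [(16·h − (-1)·(-4)) + ((-1)·10 − (-13)·h)] + -41
       = 29·h + -55 = 438
⇒ h = 17.

17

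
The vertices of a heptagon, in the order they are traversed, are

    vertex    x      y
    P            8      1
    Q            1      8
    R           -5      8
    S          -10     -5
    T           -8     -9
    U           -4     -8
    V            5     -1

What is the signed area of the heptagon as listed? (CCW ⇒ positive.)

175.5

P→Q: (8)(8) − (1)(1) = 63
Q→R: (1)(8) − (-5)(8) = 48
R→S: (-5)(-5) − (-10)(8) = 105
S→T: (-10)(-9) − (-8)(-5) = 50
T→U: (-8)(-8) − (-4)(-9) = 28
U→V: (-4)(-1) − (5)(-8) = 44
V→P: (5)(1) − (8)(-1) = 13
Σ = 351
Signed area = Σ/2 = 175.5 (positive ⇒ counter-clockwise traversal).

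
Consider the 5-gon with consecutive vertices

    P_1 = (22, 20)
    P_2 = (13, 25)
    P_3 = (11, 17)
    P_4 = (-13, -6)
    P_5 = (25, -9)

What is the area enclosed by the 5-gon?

678

Apply the shoelace formula: 2A = Σ (x_i·y_{i+1} − x_{i+1}·y_i), indices taken mod 5.
P_1→P_2: (22)(25) − (13)(20) = 290
P_2→P_3: (13)(17) − (11)(25) = -54
P_3→P_4: (11)(-6) − (-13)(17) = 155
P_4→P_5: (-13)(-9) − (25)(-6) = 267
P_5→P_1: (25)(20) − (22)(-9) = 698
Σ = 1356
Area = |Σ|/2 = 678.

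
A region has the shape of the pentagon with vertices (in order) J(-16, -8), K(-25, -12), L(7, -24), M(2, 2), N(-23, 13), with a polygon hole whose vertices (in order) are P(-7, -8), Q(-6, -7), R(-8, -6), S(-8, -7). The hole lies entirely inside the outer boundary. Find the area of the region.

Outer boundary:
Cross-terms: -8, 684, 62, 72, 392  ⇒  Σ = 1202
Area = |Σ|/2 = 601.
Hole:
Cross-terms: 1, -20, 8, 15  ⇒  Σ = 4
Area = |Σ|/2 = 2.
Net area = 601 − 2 = 599.

599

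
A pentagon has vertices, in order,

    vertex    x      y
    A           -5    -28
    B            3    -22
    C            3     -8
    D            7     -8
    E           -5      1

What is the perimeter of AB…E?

72

|AB| = √((8)² + (6)²) = √100 = 10
|BC| = √((0)² + (14)²) = √196 = 14
|CD| = √((4)² + (0)²) = √16 = 4
|DE| = √((-12)² + (9)²) = √225 = 15
|EA| = √((0)² + (-29)²) = √841 = 29
Perimeter = 10 + 14 + 4 + 15 + 29 = 72.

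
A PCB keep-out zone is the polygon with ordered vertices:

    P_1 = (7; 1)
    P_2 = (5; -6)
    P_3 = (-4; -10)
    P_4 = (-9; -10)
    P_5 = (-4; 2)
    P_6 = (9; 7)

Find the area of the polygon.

157.5

Apply the surveyor's formula: 2A = Σ (x_i·y_{i+1} − x_{i+1}·y_i), indices taken mod 6.
Σ = (-47) + (-74) + (-50) + (-58) + (-46) + (-40) = -315
Area = |Σ|/2 = 157.5.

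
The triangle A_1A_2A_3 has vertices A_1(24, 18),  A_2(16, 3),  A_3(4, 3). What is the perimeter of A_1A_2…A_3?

|A_1A_2| = √((-8)² + (-15)²) = √289 = 17
|A_2A_3| = √((-12)² + (0)²) = √144 = 12
|A_3A_1| = √((20)² + (15)²) = √625 = 25
Perimeter = 17 + 12 + 25 = 54.

54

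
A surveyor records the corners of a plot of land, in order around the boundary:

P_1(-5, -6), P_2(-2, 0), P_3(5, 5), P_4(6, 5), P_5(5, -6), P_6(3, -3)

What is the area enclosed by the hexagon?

Apply the shoelace (surveyor's) formula: 2A = Σ (x_i·y_{i+1} − x_{i+1}·y_i), indices taken mod 6.
Σ = (-12) + (-10) + (-5) + (-61) + (3) + (-33) = -118
Area = |Σ|/2 = 59.

59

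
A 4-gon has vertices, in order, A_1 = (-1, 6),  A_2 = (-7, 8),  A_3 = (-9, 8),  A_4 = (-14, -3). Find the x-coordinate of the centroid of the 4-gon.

Apply Gauss's area formula. First the cross-terms c_i = x_i·y_{i+1} − x_{i+1}·y_i:
  34, 16, 139, -87  ⇒  2A = 102, A = 51.
Then Σ (x_i + x_{i+1})·c_i = -2420, so x̄ = -2420 / (6·51) = -1210/153.

-1210/153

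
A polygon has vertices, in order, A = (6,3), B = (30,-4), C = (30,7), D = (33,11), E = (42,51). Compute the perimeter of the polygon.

142

|AB| = √((24)² + (-7)²) = √625 = 25
|BC| = √((0)² + (11)²) = √121 = 11
|CD| = √((3)² + (4)²) = √25 = 5
|DE| = √((9)² + (40)²) = √1681 = 41
|EA| = √((-36)² + (-48)²) = √3600 = 60
Perimeter = 25 + 11 + 5 + 41 + 60 = 142.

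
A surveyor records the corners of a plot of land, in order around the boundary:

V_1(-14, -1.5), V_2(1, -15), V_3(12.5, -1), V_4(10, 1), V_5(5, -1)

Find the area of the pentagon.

Apply the surveyor's formula: 2A = Σ (x_i·y_{i+1} − x_{i+1}·y_i), indices taken mod 5.
Σ = (211.5) + (186.5) + (22.5) + (-15) + (-21.5) = 384
Area = |Σ|/2 = 192.

192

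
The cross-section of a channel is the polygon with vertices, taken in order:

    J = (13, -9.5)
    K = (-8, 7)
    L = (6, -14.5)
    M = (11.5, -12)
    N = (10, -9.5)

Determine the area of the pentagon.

Apply the shoelace formula: 2A = Σ (x_i·y_{i+1} − x_{i+1}·y_i), indices taken mod 5.
J→K: (13)(7) − (-8)(-9.5) = 15
K→L: (-8)(-14.5) − (6)(7) = 74
L→M: (6)(-12) − (11.5)(-14.5) = 94.75
M→N: (11.5)(-9.5) − (10)(-12) = 10.75
N→J: (10)(-9.5) − (13)(-9.5) = 28.5
Σ = 223
Area = |Σ|/2 = 111.5.

111.5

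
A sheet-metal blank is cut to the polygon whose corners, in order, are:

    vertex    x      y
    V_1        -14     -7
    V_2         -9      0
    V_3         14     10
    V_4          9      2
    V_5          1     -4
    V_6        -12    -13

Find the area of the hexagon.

206

Cross-terms: -63, -90, -62, -38, -61, -98  ⇒  Σ = -412
Area = |Σ|/2 = 206.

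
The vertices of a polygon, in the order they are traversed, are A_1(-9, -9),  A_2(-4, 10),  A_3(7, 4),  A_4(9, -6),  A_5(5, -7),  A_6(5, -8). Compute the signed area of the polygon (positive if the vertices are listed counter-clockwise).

-222.5

Apply Gauss's area formula: 2A = Σ (x_i·y_{i+1} − x_{i+1}·y_i), indices taken mod 6.
Cross-terms: -126, -86, -78, -33, -5, -117  ⇒  Σ = -445
Signed area = Σ/2 = -222.5 (negative ⇒ clockwise traversal).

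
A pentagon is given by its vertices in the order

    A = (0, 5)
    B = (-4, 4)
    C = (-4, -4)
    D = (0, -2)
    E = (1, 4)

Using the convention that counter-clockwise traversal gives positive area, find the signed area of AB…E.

33.5

Apply Gauss's area formula: 2A = Σ (x_i·y_{i+1} − x_{i+1}·y_i), indices taken mod 5.
Cross-terms: 20, 32, 8, 2, 5  ⇒  Σ = 67
Signed area = Σ/2 = 33.5 (positive ⇒ counter-clockwise traversal).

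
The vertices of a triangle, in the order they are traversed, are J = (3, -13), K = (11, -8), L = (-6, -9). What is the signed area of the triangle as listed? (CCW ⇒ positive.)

Apply the shoelace (surveyor's) formula: 2A = Σ (x_i·y_{i+1} − x_{i+1}·y_i), indices taken mod 3.
Cross-terms: 119, -147, 105  ⇒  Σ = 77
Signed area = Σ/2 = 38.5 (positive ⇒ counter-clockwise traversal).

38.5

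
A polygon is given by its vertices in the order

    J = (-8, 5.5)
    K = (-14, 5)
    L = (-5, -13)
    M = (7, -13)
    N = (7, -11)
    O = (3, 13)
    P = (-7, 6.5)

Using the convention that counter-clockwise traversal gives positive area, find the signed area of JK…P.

331

Apply the shoelace (surveyor's) formula: 2A = Σ (x_i·y_{i+1} − x_{i+1}·y_i), indices taken mod 7.
Σ = (37) + (207) + (156) + (14) + (124) + (110.5) + (13.5) = 662
Signed area = Σ/2 = 331 (positive ⇒ counter-clockwise traversal).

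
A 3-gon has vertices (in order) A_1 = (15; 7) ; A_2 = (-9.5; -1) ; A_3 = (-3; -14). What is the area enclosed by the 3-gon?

Apply Gauss's area formula: 2A = Σ (x_i·y_{i+1} − x_{i+1}·y_i), indices taken mod 3.
Cross-terms: 51.5, 130, 189  ⇒  Σ = 370.5
Area = |Σ|/2 = 185.25.

185.25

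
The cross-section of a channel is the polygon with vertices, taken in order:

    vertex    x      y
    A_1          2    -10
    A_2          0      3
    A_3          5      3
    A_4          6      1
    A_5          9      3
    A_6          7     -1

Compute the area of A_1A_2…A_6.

Apply the shoelace formula: 2A = Σ (x_i·y_{i+1} − x_{i+1}·y_i), indices taken mod 6.
A_1→A_2: (2)(3) − (0)(-10) = 6
A_2→A_3: (0)(3) − (5)(3) = -15
A_3→A_4: (5)(1) − (6)(3) = -13
A_4→A_5: (6)(3) − (9)(1) = 9
A_5→A_6: (9)(-1) − (7)(3) = -30
A_6→A_1: (7)(-10) − (2)(-1) = -68
Σ = -111
Area = |Σ|/2 = 55.5.

55.5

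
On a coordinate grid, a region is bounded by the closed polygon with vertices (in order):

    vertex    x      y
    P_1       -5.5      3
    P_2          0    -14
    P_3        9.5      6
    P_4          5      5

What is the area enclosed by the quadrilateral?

Σ = (77) + (133) + (17.5) + (42.5) = 270
Area = |Σ|/2 = 135.

135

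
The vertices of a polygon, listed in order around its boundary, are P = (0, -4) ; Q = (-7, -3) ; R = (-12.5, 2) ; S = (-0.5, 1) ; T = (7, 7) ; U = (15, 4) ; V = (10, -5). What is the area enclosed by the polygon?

166.75

Apply the surveyor's formula: 2A = Σ (x_i·y_{i+1} − x_{i+1}·y_i), indices taken mod 7.
Σ = (-28) + (-51.5) + (-11.5) + (-10.5) + (-77) + (-115) + (-40) = -333.5
Area = |Σ|/2 = 166.75.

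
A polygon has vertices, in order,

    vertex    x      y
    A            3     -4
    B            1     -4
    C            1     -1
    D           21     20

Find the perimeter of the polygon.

|AB| = √((-2)² + (0)²) = √4 = 2
|BC| = √((0)² + (3)²) = √9 = 3
|CD| = √((20)² + (21)²) = √841 = 29
|DA| = √((-18)² + (-24)²) = √900 = 30
Perimeter = 2 + 3 + 29 + 30 = 64.

64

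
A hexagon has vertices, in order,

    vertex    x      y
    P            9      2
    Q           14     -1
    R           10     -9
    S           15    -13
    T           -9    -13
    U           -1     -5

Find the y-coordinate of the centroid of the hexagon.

Apply the surveyor's formula. First the cross-terms c_i = x_i·y_{i+1} − x_{i+1}·y_i:
  -37, -116, 5, -312, 32, 43  ⇒  2A = -385, A = -192.5.
Then Σ (y_i + y_{i+1})·c_i = 8420, so ȳ = 8420 / (6·(-192.5)) = -1684/231.

-1684/231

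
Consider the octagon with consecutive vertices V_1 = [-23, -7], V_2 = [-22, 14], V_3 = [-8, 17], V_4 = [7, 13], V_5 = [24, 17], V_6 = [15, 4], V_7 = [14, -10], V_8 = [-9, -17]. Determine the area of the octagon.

1087.5

Cross-terms: -476, -262, -223, -193, -159, -206, -328, -328  ⇒  Σ = -2175
Area = |Σ|/2 = 1087.5.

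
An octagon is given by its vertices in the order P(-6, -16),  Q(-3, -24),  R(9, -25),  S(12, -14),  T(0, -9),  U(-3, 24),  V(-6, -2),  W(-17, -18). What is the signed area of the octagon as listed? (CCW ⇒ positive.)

407

Apply the surveyor's formula: 2A = Σ (x_i·y_{i+1} − x_{i+1}·y_i), indices taken mod 8.
Σ = (96) + (291) + (174) + (-108) + (-27) + (150) + (74) + (164) = 814
Signed area = Σ/2 = 407 (positive ⇒ counter-clockwise traversal).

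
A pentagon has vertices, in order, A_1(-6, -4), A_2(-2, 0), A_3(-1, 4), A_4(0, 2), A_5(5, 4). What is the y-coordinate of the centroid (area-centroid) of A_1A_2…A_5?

Apply Gauss's area formula. First the cross-terms c_i = x_i·y_{i+1} − x_{i+1}·y_i:
  -8, -8, -2, -10, 4  ⇒  2A = -24, A = -12.
Then Σ (y_i + y_{i+1})·c_i = -72, so ȳ = -72 / (6·(-12)) = 1.

1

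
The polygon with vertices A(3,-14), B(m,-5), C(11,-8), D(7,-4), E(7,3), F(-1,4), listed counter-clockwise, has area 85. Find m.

6

Write out the shoelace sum; only the two edges meeting at B involve m:
2·Area = [(3·(-5) − m·(-14)) + (m·(-8) − 11·(-5))] + 94
       = 6·m + 134 = 170
⇒ m = 6.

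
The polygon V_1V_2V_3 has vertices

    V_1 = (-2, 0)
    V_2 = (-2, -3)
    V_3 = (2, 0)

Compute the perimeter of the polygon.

|V_1V_2| = √((0)² + (-3)²) = √9 = 3
|V_2V_3| = √((4)² + (3)²) = √25 = 5
|V_3V_1| = √((-4)² + (0)²) = √16 = 4
Perimeter = 3 + 5 + 4 = 12.

12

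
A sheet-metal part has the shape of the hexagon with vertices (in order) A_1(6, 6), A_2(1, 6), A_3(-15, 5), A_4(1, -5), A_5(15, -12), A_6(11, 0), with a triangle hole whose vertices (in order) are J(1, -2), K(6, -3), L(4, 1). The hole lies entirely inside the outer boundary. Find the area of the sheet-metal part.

219

Outer boundary:
Apply the shoelace formula: 2A = Σ (x_i·y_{i+1} − x_{i+1}·y_i), indices taken mod 6.
Cross-terms: 30, 95, 70, 63, 132, 66  ⇒  Σ = 456
Area = |Σ|/2 = 228.
Hole:
Apply the surveyor's formula: 2A = Σ (x_i·y_{i+1} − x_{i+1}·y_i), indices taken mod 3.
Σ = (9) + (18) + (-9) = 18
Area = |Σ|/2 = 9.
Net area = 228 − 9 = 219.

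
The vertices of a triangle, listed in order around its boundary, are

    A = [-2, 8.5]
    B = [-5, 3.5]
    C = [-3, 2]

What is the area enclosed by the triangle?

7.25

Apply the surveyor's formula: 2A = Σ (x_i·y_{i+1} − x_{i+1}·y_i), indices taken mod 3.
Cross-terms: 35.5, 0.5, -21.5  ⇒  Σ = 14.5
Area = |Σ|/2 = 7.25.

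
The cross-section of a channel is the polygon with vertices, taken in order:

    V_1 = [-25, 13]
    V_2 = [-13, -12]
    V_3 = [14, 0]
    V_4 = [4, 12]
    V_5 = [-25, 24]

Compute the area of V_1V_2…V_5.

738

Σ = (469) + (168) + (168) + (396) + (275) = 1476
Area = |Σ|/2 = 738.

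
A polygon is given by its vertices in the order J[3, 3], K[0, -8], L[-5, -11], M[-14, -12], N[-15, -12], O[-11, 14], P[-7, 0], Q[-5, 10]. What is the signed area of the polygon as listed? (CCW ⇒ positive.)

-264.5

Apply the shoelace formula: 2A = Σ (x_i·y_{i+1} − x_{i+1}·y_i), indices taken mod 8.
J→K: (3)(-8) − (0)(3) = -24
K→L: (0)(-11) − (-5)(-8) = -40
L→M: (-5)(-12) − (-14)(-11) = -94
M→N: (-14)(-12) − (-15)(-12) = -12
N→O: (-15)(14) − (-11)(-12) = -342
O→P: (-11)(0) − (-7)(14) = 98
P→Q: (-7)(10) − (-5)(0) = -70
Q→J: (-5)(3) − (3)(10) = -45
Σ = -529
Signed area = Σ/2 = -264.5 (negative ⇒ clockwise traversal).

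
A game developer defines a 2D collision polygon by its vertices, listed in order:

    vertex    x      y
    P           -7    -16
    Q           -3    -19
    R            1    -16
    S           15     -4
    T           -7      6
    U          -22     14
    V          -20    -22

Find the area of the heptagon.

707

Apply the surveyor's formula: 2A = Σ (x_i·y_{i+1} − x_{i+1}·y_i), indices taken mod 7.
Σ = (85) + (67) + (236) + (62) + (34) + (764) + (166) = 1414
Area = |Σ|/2 = 707.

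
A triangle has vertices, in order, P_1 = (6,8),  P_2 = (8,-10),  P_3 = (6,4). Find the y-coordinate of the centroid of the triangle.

2/3

Apply the surveyor's formula. First the cross-terms c_i = x_i·y_{i+1} − x_{i+1}·y_i:
  -124, 92, 24  ⇒  2A = -8, A = -4.
Then Σ (y_i + y_{i+1})·c_i = -16, so ȳ = -16 / (6·(-4)) = 2/3.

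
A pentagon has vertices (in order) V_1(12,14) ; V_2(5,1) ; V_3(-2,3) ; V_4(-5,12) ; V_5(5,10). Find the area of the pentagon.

Apply Gauss's area formula: 2A = Σ (x_i·y_{i+1} − x_{i+1}·y_i), indices taken mod 5.
V_1→V_2: (12)(1) − (5)(14) = -58
V_2→V_3: (5)(3) − (-2)(1) = 17
V_3→V_4: (-2)(12) − (-5)(3) = -9
V_4→V_5: (-5)(10) − (5)(12) = -110
V_5→V_1: (5)(14) − (12)(10) = -50
Σ = -210
Area = |Σ|/2 = 105.

105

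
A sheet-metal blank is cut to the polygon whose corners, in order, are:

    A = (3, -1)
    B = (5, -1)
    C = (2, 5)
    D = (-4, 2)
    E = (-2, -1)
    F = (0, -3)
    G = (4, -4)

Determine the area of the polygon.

43.5

Apply the shoelace formula: 2A = Σ (x_i·y_{i+1} − x_{i+1}·y_i), indices taken mod 7.
Σ = (2) + (27) + (24) + (8) + (6) + (12) + (8) = 87
Area = |Σ|/2 = 43.5.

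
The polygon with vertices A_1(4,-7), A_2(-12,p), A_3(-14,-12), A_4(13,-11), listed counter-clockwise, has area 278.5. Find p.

Write out the shoelace sum; only the two edges meeting at A_2 involve p:
2·Area = [(4·p − (-12)·(-7)) + ((-12)·(-12) − (-14)·p)] + 263
       = 18·p + 323 = 557
⇒ p = 13.

13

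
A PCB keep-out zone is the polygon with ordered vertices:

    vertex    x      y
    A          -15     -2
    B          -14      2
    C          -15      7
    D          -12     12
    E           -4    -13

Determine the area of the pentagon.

Apply Gauss's area formula: 2A = Σ (x_i·y_{i+1} − x_{i+1}·y_i), indices taken mod 5.
Cross-terms: -58, -68, -96, 204, -187  ⇒  Σ = -205
Area = |Σ|/2 = 102.5.

102.5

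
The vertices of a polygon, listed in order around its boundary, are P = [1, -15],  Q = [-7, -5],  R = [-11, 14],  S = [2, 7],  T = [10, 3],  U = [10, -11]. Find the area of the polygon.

355.5

Apply the shoelace (surveyor's) formula: 2A = Σ (x_i·y_{i+1} − x_{i+1}·y_i), indices taken mod 6.
Cross-terms: -110, -153, -105, -64, -140, -139  ⇒  Σ = -711
Area = |Σ|/2 = 355.5.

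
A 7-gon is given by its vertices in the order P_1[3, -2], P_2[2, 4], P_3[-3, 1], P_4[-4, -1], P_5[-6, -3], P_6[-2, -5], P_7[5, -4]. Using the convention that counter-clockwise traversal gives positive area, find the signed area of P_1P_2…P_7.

51

Apply Gauss's area formula: 2A = Σ (x_i·y_{i+1} − x_{i+1}·y_i), indices taken mod 7.
P_1→P_2: (3)(4) − (2)(-2) = 16
P_2→P_3: (2)(1) − (-3)(4) = 14
P_3→P_4: (-3)(-1) − (-4)(1) = 7
P_4→P_5: (-4)(-3) − (-6)(-1) = 6
P_5→P_6: (-6)(-5) − (-2)(-3) = 24
P_6→P_7: (-2)(-4) − (5)(-5) = 33
P_7→P_1: (5)(-2) − (3)(-4) = 2
Σ = 102
Signed area = Σ/2 = 51 (positive ⇒ counter-clockwise traversal).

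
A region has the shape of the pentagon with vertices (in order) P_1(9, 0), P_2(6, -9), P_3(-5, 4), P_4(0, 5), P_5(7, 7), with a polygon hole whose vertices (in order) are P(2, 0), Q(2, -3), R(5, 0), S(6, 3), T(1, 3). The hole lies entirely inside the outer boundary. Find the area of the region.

Outer boundary:
Cross-terms: -81, -21, -25, -35, -63  ⇒  Σ = -225
Area = |Σ|/2 = 112.5.
Hole:
Apply the shoelace formula: 2A = Σ (x_i·y_{i+1} − x_{i+1}·y_i), indices taken mod 5.
Σ = (-6) + (15) + (15) + (15) + (-6) = 33
Area = |Σ|/2 = 16.5.
Net area = 112.5 − 16.5 = 96.

96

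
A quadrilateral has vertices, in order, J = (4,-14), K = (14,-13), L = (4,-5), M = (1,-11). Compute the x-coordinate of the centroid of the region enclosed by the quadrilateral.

Apply the surveyor's formula. First the cross-terms c_i = x_i·y_{i+1} − x_{i+1}·y_i:
  144, -18, -39, 30  ⇒  2A = 117, A = 58.5.
Then Σ (x_i + x_{i+1})·c_i = 2223, so x̄ = 2223 / (6·58.5) = 19/3.

19/3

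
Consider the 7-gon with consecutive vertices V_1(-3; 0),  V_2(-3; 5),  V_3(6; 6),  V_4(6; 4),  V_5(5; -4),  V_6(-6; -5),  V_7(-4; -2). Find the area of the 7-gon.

91

Cross-terms: -15, -48, -12, -44, -49, -8, -6  ⇒  Σ = -182
Area = |Σ|/2 = 91.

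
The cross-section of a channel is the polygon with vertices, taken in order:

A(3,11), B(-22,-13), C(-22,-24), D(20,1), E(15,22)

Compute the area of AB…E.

713.5

Apply the shoelace formula: 2A = Σ (x_i·y_{i+1} − x_{i+1}·y_i), indices taken mod 5.
A→B: (3)(-13) − (-22)(11) = 203
B→C: (-22)(-24) − (-22)(-13) = 242
C→D: (-22)(1) − (20)(-24) = 458
D→E: (20)(22) − (15)(1) = 425
E→A: (15)(11) − (3)(22) = 99
Σ = 1427
Area = |Σ|/2 = 713.5.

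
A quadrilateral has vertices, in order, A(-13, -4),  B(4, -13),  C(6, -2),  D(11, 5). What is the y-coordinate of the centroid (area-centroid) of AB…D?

Apply Gauss's area formula. First the cross-terms c_i = x_i·y_{i+1} − x_{i+1}·y_i:
  185, 70, 52, 21  ⇒  2A = 328, A = 164.
Then Σ (y_i + y_{i+1})·c_i = -4018, so ȳ = -4018 / (6·164) = -49/12.

-49/12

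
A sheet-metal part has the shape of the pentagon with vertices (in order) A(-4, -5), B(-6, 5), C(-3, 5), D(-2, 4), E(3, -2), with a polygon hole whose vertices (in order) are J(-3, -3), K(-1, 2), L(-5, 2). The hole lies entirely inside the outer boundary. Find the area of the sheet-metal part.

39

Outer boundary:
Apply the shoelace formula: 2A = Σ (x_i·y_{i+1} − x_{i+1}·y_i), indices taken mod 5.
A→B: (-4)(5) − (-6)(-5) = -50
B→C: (-6)(5) − (-3)(5) = -15
C→D: (-3)(4) − (-2)(5) = -2
D→E: (-2)(-2) − (3)(4) = -8
E→A: (3)(-5) − (-4)(-2) = -23
Σ = -98
Area = |Σ|/2 = 49.
Hole:
Cross-terms: -9, 8, 21  ⇒  Σ = 20
Area = |Σ|/2 = 10.
Net area = 49 − 10 = 39.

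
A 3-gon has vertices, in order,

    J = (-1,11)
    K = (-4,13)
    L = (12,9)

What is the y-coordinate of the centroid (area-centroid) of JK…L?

11

Apply Gauss's area formula. First the cross-terms c_i = x_i·y_{i+1} − x_{i+1}·y_i:
  31, -192, 141  ⇒  2A = -20, A = -10.
Then Σ (y_i + y_{i+1})·c_i = -660, so ȳ = -660 / (6·(-10)) = 11.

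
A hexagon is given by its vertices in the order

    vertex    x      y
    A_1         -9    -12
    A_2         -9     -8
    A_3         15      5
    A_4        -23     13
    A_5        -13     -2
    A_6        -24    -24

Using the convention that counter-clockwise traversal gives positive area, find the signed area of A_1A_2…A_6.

450

Cross-terms: -36, 75, 310, 215, 264, 72  ⇒  Σ = 900
Signed area = Σ/2 = 450 (positive ⇒ counter-clockwise traversal).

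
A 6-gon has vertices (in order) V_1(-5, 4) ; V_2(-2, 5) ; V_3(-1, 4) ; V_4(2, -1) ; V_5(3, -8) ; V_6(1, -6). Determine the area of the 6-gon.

Σ = (-17) + (-3) + (-7) + (-13) + (-10) + (-26) = -76
Area = |Σ|/2 = 38.

38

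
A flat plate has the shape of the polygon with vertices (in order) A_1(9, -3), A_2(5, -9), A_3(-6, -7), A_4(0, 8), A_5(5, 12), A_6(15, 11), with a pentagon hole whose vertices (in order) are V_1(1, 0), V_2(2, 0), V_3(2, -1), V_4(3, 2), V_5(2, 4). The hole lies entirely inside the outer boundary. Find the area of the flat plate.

251.5

Outer boundary:
A_1→A_2: (9)(-9) − (5)(-3) = -66
A_2→A_3: (5)(-7) − (-6)(-9) = -89
A_3→A_4: (-6)(8) − (0)(-7) = -48
A_4→A_5: (0)(12) − (5)(8) = -40
A_5→A_6: (5)(11) − (15)(12) = -125
A_6→A_1: (15)(-3) − (9)(11) = -144
Σ = -512
Area = |Σ|/2 = 256.
Hole:
Σ = (0) + (-2) + (7) + (8) + (-4) = 9
Area = |Σ|/2 = 4.5.
Net area = 256 − 4.5 = 251.5.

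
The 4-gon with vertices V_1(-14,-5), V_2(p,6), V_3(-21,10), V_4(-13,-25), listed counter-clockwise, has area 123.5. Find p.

The doubled signed area Σ (x_i y_{i+1} − x_{i+1} y_i) is linear in p.
With p=0 it equals 412; the coefficient of p is 15 (from the two edges through V_2).
So 15·p + 412 = 2·123.5 = 247 ⇒ p = -11.

-11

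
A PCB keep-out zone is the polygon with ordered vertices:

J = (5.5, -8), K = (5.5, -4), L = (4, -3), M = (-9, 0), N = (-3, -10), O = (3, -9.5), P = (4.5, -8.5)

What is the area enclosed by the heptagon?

Apply the shoelace (surveyor's) formula: 2A = Σ (x_i·y_{i+1} − x_{i+1}·y_i), indices taken mod 7.
J→K: (5.5)(-4) − (5.5)(-8) = 22
K→L: (5.5)(-3) − (4)(-4) = -0.5
L→M: (4)(0) − (-9)(-3) = -27
M→N: (-9)(-10) − (-3)(0) = 90
N→O: (-3)(-9.5) − (3)(-10) = 58.5
O→P: (3)(-8.5) − (4.5)(-9.5) = 17.25
P→J: (4.5)(-8) − (5.5)(-8.5) = 10.75
Σ = 171
Area = |Σ|/2 = 85.5.

85.5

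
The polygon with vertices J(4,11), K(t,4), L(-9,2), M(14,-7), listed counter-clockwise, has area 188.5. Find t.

-12

Write out the shoelace sum; only the two edges meeting at K involve t:
2·Area = [(4·4 − t·11) + (t·2 − (-9)·4)] + 217
       = -9·t + 269 = 377
⇒ t = -12.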